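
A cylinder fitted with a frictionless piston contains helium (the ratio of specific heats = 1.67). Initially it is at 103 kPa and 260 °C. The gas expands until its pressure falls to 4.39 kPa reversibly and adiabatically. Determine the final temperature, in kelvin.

T₂ ≈ 150 K

Adiabatic: T₂/T₁ = (P₂/P₁)^((γ−1)/γ).
T₁ = 260 °C = 533.1 K.
T₂ = 533.1 × (4.39/103)^(0.401) = 150.3 K.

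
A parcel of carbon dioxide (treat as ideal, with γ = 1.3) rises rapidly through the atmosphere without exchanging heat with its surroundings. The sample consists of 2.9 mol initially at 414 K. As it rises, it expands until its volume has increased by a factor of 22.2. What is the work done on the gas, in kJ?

W ≈ -20.1 kJ

For a reversible adiabat TV^(γ−1) is constant, so T₂ = T₁ (V₁/V₂)^(γ−1).
T₂ = 414 × (1/22.2)^(0.3) = 163.3 K.
Q = 0, so ΔU = W_on_gas = nCᵥΔT with Cᵥ = R/(γ−1) = 27.71 J/(mol·K).
ΔU = 2.9 × 27.71 × (163.3 − 414) = -20150 J.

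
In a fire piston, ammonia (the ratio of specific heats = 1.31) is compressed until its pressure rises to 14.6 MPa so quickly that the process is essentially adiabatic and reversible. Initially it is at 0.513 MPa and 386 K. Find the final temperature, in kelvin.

T₂ ≈ 853 K

Along an adiabat T P^((1−γ)/γ) is constant, so T₂ = T₁ (P₂/P₁)^((γ−1)/γ).
T₂ = 386 × (14.6/0.513)^(0.237) = 852.5 K.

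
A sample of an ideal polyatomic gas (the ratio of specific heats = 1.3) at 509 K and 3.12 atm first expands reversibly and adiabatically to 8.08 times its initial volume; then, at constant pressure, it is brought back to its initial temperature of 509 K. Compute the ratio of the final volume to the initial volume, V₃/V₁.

V₃/V₁ ≈ 15.1

Adiabatic step: V₂/V₁ = 8.08; T₂ = T₁·(1/8.08)^(0.3) = 272 K.
Isobaric step: V₃/V₂ = T₃/T₂ = 509/272.
V₃/V₁ = (V₂/V₁)(V₃/V₂) = 8.08 × (509/272) = 15.12.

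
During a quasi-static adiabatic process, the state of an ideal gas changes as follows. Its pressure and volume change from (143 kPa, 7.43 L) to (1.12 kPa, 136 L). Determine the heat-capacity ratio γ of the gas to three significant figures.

γ ≈ 1.67

PV^γ = const ⇒ γ = ln(P₂/P₁) / ln(V₁/V₂).
γ = ln(1.12/143) / ln(7.43/136) = 1.668.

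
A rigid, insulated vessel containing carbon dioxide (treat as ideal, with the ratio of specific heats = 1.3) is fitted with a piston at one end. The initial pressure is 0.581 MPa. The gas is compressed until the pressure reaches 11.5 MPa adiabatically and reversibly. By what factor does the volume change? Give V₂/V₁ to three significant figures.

From PV^γ = const, V₂/V₁ = (P₁/P₂)^(1/γ).
V₂/V₁ = (0.581/11.5)^(0.769) = 0.1006.

V₂/V₁ ≈ 0.101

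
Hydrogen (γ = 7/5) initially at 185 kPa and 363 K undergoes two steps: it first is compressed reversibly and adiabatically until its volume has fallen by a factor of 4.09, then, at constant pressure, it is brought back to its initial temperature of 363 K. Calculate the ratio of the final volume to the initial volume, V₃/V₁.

V₃/V₁ ≈ 0.139

Adiabatic step: V₂/V₁ = 0.2445; T₂ = T₁·4.09^(2/5) = 637.7 K.
Isobaric step: V₃/V₂ = T₃/T₂ = 363/637.7.
V₃/V₁ = (V₂/V₁)(V₃/V₂) = 0.2445 × (363/637.7) = 0.1392.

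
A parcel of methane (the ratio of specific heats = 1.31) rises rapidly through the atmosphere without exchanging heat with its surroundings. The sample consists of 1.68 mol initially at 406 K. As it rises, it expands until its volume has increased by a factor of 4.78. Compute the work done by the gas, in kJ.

W ≈ 7.03 kJ

Adiabatic: T₁V₁^(γ−1) = T₂V₂^(γ−1) ⇒ T₂ = T₁ (V₁/V₂)^(γ−1).
T₂ = 406 × (1/4.78)^(0.31) = 250 K.
Q = 0, so ΔU = W_on_gas = nCᵥΔT with Cᵥ = R/(γ−1) = 26.82 J/(mol·K).
ΔU = 1.68 × 26.82 × (250 − 406) = -7030 J.
Work done by the gas = −ΔU = 7030 J.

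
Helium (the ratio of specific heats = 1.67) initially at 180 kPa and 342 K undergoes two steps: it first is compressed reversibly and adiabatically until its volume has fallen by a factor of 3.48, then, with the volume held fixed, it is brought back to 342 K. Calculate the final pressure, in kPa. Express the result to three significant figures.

Adiabatic step (PV^γ = const): P₂ = 180×3.48^(1.67) = 1444 kPa; T₂ = 342×3.48^(0.67) = 788.6 K.
Isochoric: P₃ = P₂(T₃/T₂) = 1444 × (342/788.6) = 626.4 kPa.

P₃ ≈ 626 kPa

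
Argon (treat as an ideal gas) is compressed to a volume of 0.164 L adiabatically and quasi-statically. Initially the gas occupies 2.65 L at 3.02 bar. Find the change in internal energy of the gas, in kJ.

ΔU ≈ 6.47 kJ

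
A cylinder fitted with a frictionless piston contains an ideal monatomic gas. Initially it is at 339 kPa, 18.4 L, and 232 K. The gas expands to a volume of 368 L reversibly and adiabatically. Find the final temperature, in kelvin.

Adiabatic: T₁V₁^(γ−1) = T₂V₂^(γ−1) ⇒ T₂ = T₁ (V₁/V₂)^(γ−1).
γ = 5/3 for a monatomic ideal gas.
T₂ = 232 × (18.4/368)^(2/3) = 31.49 K.

T₂ ≈ 31.5 K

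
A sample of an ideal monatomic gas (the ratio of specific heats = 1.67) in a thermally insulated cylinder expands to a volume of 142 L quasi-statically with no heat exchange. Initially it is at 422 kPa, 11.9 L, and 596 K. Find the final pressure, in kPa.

Adiabatic: P₁V₁^γ = P₂V₂^γ ⇒ P₂ = P₁ (V₁/V₂)^γ.
P₂ = 422 × (11.9/142)^(1.67) = 6.717 kPa.

P₂ ≈ 6.72 kPa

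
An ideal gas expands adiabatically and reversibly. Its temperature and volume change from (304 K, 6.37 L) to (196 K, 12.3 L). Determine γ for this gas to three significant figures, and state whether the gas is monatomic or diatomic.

γ ≈ 1.67; monatomic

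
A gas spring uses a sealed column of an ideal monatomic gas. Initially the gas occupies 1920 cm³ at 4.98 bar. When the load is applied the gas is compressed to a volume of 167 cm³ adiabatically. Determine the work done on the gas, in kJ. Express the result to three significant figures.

W ≈ 5.87 kJ

γ = 5/3 for a monatomic ideal gas.
P₂ = P₁(V₁/V₂)^γ = 4.98×(1920/167)^(5/3) = 291.7 bar.
For a reversible adiabat, W_by_gas = (P₁V₁ − P₂V₂)/(γ−1).
W_by = (498000×0.00192 − 2.917×10^7×0.000167) / (2/3) = -5872 J.
W_on_gas = −W_by = 5872 J.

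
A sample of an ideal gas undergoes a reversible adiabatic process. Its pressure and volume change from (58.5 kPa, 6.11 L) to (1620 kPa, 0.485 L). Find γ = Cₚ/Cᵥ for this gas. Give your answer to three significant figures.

PV^γ = const ⇒ γ = ln(P₂/P₁) / ln(V₁/V₂).
γ = ln(1620/58.5) / ln(6.11/0.485) = 1.311.

γ ≈ 1.31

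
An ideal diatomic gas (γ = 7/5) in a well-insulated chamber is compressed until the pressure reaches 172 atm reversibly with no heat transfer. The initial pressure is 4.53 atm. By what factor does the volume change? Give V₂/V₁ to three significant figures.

V₂/V₁ ≈ 0.0744

From PV^γ = const, V₂/V₁ = (P₁/P₂)^(1/γ).
V₂/V₁ = (4.53/172)^(5/7) = 0.07445.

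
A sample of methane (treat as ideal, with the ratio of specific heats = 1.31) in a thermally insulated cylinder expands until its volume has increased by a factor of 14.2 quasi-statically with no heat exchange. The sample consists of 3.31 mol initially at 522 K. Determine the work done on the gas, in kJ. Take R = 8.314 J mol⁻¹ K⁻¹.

W ≈ -26.0 kJ

Adiabatic: T₁V₁^(γ−1) = T₂V₂^(γ−1) ⇒ T₂ = T₁ (V₁/V₂)^(γ−1).
T₂ = 522 × (1/14.2)^(0.31) = 229.3 K.
Q = 0, so ΔU = W_on_gas = nCᵥΔT with Cᵥ = R/(γ−1) = 26.82 J/(mol·K).
ΔU = 3.31 × 26.82 × (229.3 − 522) = -25980 J.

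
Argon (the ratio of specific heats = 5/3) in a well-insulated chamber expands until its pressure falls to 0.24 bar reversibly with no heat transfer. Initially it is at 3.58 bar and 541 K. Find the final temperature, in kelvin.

T₂ ≈ 184 K

Along an adiabat T P^((1−γ)/γ) is constant, so T₂ = T₁ (P₂/P₁)^((γ−1)/γ).
T₂ = 541 × (0.24/3.58)^(2/5) = 183.5 K.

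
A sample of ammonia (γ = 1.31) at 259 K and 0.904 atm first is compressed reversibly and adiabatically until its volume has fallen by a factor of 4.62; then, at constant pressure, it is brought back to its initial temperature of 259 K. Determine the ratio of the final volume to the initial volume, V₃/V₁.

Adiabatic step: V₂/V₁ = 0.2165; T₂ = T₁·4.62^(0.31) = 416.2 K.
Isobaric step: V₃/V₂ = T₃/T₂ = 259/416.2.
V₃/V₁ = (V₂/V₁)(V₃/V₂) = 0.2165 × (259/416.2) = 0.1347.

V₃/V₁ ≈ 0.135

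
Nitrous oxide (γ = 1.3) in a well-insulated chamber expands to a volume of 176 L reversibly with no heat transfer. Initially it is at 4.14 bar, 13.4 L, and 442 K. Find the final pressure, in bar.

P₂ ≈ 0.146 bar

Since PV^γ is constant along a reversible adiabat, P₂ = P₁ (V₁/V₂)^γ.
P₂ = 4.14 × (13.4/176)^(1.3) = 0.1456 bar.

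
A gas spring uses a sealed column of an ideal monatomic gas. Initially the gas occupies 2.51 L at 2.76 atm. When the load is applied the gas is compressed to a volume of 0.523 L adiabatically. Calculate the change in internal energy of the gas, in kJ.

ΔU ≈ 1.94 kJ

γ = 5/3 for a monatomic ideal gas.
P₂ = P₁(V₁/V₂)^γ = 2.76×(2.51/0.523)^(5/3) = 37.69 atm.
For a reversible adiabat, W_by_gas = (P₁V₁ − P₂V₂)/(γ−1).
W_by = (279700×0.00251 − 3.819×10^6×0.000523) / (2/3) = -1943 J.
Q = 0 ⇒ ΔU = −W_by = 1943 J.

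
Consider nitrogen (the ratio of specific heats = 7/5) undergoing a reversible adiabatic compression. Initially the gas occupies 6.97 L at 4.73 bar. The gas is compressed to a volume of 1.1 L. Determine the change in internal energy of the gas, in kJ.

P₂ = P₁(V₁/V₂)^γ = 4.73×(6.97/1.1)^(7/5) = 62.72 bar.
For a reversible adiabat, W_by_gas = (P₁V₁ − P₂V₂)/(γ−1).
W_by = (473000×0.00697 − 6.272×10^6×0.0011) / (2/5) = -9007 J.
Q = 0 ⇒ ΔU = −W_by = 9007 J.

ΔU ≈ 9.01 kJ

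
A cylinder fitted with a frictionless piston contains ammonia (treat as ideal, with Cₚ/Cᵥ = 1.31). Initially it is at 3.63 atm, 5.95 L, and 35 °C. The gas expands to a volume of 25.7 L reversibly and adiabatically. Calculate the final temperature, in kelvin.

T₂ ≈ 196 K

For a reversible adiabat TV^(γ−1) is constant, so T₂ = T₁ (V₁/V₂)^(γ−1).
T₁ = 35 °C = 308.1 K.
T₂ = 308.1 × (5.95/25.7)^(0.31) = 195.8 K.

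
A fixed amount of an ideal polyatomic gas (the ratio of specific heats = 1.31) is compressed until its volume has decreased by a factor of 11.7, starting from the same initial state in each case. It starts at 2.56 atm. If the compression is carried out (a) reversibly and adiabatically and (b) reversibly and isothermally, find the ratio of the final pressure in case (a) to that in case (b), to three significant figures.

P_adiabatic / P_isothermal ≈ 2.14

Isothermal: P_b = P₁(V₁/V₂) = 2.56×11.7.
Adiabatic: P_a = P₁(V₁/V₂)^γ = 2.56×11.7^(1.31).
P_a/P_b = (V₁/V₂)^(γ−1) = 11.7^(0.31) = 2.144.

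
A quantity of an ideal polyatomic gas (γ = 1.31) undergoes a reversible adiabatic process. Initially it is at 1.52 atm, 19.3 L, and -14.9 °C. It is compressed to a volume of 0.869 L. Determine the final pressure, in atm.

P₂ ≈ 88.3 atm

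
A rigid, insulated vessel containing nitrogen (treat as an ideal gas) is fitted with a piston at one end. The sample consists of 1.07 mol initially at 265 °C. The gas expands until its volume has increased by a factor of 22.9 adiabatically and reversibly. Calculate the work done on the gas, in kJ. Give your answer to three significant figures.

W ≈ -8.55 kJ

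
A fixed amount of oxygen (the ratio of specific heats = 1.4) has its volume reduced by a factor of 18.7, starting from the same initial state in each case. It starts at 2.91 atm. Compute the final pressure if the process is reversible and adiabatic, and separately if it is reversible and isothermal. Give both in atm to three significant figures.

adiabatic: 176 atm; isothermal: 54.4 atm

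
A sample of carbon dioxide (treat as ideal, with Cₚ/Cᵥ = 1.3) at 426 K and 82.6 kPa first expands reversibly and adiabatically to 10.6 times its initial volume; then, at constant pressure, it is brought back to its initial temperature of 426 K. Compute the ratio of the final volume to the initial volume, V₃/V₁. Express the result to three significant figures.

V₃/V₁ ≈ 21.5

Adiabatic step: V₂/V₁ = 10.6; T₂ = T₁·(1/10.6)^(0.3) = 209.8 K.
Isobaric step: V₃/V₂ = T₃/T₂ = 426/209.8.
V₃/V₁ = (V₂/V₁)(V₃/V₂) = 10.6 × (426/209.8) = 21.52.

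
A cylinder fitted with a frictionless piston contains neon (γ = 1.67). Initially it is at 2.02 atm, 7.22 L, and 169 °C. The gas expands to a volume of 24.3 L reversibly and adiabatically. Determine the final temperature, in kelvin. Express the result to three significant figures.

Adiabatic: T₁V₁^(γ−1) = T₂V₂^(γ−1) ⇒ T₂ = T₁ (V₁/V₂)^(γ−1).
T₁ = 169 °C = 442.1 K.
T₂ = 442.1 × (7.22/24.3)^(0.67) = 196.1 K.

T₂ ≈ 196 K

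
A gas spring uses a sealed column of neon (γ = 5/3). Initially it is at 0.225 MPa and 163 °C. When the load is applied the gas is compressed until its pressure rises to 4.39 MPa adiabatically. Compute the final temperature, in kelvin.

T₂ ≈ 1430 K

Along an adiabat T P^((1−γ)/γ) is constant, so T₂ = T₁ (P₂/P₁)^((γ−1)/γ).
T₁ = 163 °C = 436.1 K.
T₂ = 436.1 × (4.39/0.225)^(2/5) = 1431 K.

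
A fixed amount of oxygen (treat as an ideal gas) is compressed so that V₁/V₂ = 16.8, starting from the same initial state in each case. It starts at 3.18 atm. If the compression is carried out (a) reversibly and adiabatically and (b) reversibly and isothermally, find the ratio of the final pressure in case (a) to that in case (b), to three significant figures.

For a diatomic ideal gas γ = 7/5.
Isothermal: P_b = P₁(V₁/V₂) = 3.18×16.8.
Adiabatic: P_a = P₁(V₁/V₂)^γ = 3.18×16.8^(7/5).
P_a/P_b = (V₁/V₂)^(γ−1) = 16.8^(2/5) = 3.091.

P_adiabatic / P_isothermal ≈ 3.09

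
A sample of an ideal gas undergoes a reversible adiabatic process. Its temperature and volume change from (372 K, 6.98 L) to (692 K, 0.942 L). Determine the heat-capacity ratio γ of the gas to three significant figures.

TV^(γ−1) = const ⇒ γ − 1 = ln(T₂/T₁) / ln(V₁/V₂).
γ = 1 + ln(692/372) / ln(6.98/0.942) = 1.31.

γ ≈ 1.31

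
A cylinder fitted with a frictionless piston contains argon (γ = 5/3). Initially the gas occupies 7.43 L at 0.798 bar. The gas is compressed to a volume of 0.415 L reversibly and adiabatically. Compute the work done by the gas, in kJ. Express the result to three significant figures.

W ≈ -5.20 kJ

P₂ = P₁(V₁/V₂)^γ = 0.798×(7.43/0.415)^(5/3) = 97.78 bar.
For a reversible adiabat, W_by_gas = (P₁V₁ − P₂V₂)/(γ−1).
W_by = (79800×0.00743 − 9.778×10^6×0.000415) / (2/3) = -5197 J.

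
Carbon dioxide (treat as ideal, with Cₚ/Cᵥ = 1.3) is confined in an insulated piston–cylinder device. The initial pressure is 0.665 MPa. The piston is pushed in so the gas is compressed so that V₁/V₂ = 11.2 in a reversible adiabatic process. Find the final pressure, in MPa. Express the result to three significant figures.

Adiabatic: P₁V₁^γ = P₂V₂^γ ⇒ P₂ = P₁ (V₁/V₂)^γ.
P₂ = 0.665 × 11.2^(1.3) = 15.37 MPa.

P₂ ≈ 15.4 MPa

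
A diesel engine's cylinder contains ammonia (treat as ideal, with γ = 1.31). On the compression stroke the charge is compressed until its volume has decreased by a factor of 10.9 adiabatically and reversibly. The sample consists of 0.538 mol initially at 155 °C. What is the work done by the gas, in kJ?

W ≈ -6.78 kJ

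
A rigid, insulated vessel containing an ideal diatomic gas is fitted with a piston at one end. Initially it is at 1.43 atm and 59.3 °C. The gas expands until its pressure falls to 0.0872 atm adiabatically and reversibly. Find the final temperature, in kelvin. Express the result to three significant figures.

Adiabatic: T₂/T₁ = (P₂/P₁)^((γ−1)/γ).
For a diatomic ideal gas γ = 7/5, so (γ−1)/γ = 2/7.
T₁ = 59.3 °C = 332.4 K.
T₂ = 332.4 × (0.0872/1.43)^(2/7) = 149.5 K.

T₂ ≈ 149 K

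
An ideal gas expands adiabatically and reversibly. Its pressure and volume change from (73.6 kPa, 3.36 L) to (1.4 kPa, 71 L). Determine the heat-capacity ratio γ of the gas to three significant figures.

PV^γ = const ⇒ γ = ln(P₂/P₁) / ln(V₁/V₂).
γ = ln(1.4/73.6) / ln(3.36/71) = 1.299.

γ ≈ 1.30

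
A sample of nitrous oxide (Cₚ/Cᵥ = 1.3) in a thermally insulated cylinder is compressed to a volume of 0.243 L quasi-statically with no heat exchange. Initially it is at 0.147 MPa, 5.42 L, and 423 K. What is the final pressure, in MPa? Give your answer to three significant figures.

P₂ ≈ 8.32 MPa

Since PV^γ is constant along a reversible adiabat, P₂ = P₁ (V₁/V₂)^γ.
P₂ = 0.147 × (5.42/0.243)^(1.3) = 8.322 MPa.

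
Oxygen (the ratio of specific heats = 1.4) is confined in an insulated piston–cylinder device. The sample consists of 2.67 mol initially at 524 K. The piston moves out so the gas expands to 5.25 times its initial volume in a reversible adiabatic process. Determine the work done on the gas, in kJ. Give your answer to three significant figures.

W ≈ -14.1 kJ

For a reversible adiabat TV^(γ−1) is constant, so T₂ = T₁ (V₁/V₂)^(γ−1).
T₂ = 524 × (1/5.25)^(0.4) = 269.9 K.
Q = 0, so ΔU = W_on_gas = nCᵥΔT with Cᵥ = R/(γ−1) = 20.79 J/(mol·K).
ΔU = 2.67 × 20.79 × (269.9 − 524) = -14100 J.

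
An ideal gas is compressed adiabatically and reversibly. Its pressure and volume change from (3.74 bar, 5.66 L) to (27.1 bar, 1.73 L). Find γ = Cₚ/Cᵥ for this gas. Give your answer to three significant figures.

PV^γ = const ⇒ γ = ln(P₂/P₁) / ln(V₁/V₂).
γ = ln(27.1/3.74) / ln(5.66/1.73) = 1.671.

γ ≈ 1.67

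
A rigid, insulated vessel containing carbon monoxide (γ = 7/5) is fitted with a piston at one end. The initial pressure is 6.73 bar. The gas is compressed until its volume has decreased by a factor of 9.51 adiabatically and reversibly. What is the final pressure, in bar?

P₂ ≈ 158 bar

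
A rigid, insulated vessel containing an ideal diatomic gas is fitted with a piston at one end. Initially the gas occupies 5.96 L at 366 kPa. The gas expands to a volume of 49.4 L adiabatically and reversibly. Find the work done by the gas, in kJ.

γ = 7/5 for a diatomic ideal gas.
P₂ = P₁(V₁/V₂)^γ = 366×(5.96/49.4)^(7/5) = 18.95 kPa.
For a reversible adiabat, W_by_gas = (P₁V₁ − P₂V₂)/(γ−1).
W_by = (366000×0.00596 − 18950×0.0494) / (2/5) = 3113 J.

W ≈ 3.11 kJ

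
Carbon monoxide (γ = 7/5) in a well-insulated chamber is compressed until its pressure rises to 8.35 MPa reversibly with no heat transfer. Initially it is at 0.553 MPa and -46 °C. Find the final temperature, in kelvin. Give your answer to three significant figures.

Adiabatic: T₂/T₁ = (P₂/P₁)^((γ−1)/γ).
T₁ = -46 °C = 227.1 K.
T₂ = 227.1 × (8.35/0.553)^(2/7) = 493.4 K.

T₂ ≈ 493 K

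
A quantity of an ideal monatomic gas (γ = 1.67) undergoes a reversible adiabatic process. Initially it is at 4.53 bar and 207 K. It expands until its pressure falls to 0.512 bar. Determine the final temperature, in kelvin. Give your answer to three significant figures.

Along an adiabat T P^((1−γ)/γ) is constant, so T₂ = T₁ (P₂/P₁)^((γ−1)/γ).
T₂ = 207 × (0.512/4.53)^(0.401) = 86.32 K.

T₂ ≈ 86.3 K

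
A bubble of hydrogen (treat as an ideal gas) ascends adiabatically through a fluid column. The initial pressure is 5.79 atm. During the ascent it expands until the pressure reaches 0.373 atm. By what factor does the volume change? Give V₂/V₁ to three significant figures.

From PV^γ = const, V₂/V₁ = (P₁/P₂)^(1/γ).
For a diatomic ideal gas γ = 7/5.
V₂/V₁ = (5.79/0.373)^(5/7) = 7.091.

V₂/V₁ ≈ 7.09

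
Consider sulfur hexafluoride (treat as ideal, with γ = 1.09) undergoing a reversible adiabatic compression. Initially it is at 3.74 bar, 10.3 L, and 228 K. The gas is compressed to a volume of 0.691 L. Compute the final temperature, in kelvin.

T₂ ≈ 291 K

For a reversible adiabat TV^(γ−1) is constant, so T₂ = T₁ (V₁/V₂)^(γ−1).
T₂ = 228 × (10.3/0.691)^(0.09) = 290.8 K.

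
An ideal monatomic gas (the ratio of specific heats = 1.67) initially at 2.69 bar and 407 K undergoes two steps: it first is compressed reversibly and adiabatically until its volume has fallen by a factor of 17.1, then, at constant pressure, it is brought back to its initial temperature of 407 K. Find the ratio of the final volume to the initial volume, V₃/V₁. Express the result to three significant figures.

Adiabatic step: V₂/V₁ = 0.05848; T₂ = T₁·17.1^(0.67) = 2727 K.
Isobaric step: V₃/V₂ = T₃/T₂ = 407/2727.
V₃/V₁ = (V₂/V₁)(V₃/V₂) = 0.05848 × (407/2727) = 0.008728.

V₃/V₁ ≈ 0.00873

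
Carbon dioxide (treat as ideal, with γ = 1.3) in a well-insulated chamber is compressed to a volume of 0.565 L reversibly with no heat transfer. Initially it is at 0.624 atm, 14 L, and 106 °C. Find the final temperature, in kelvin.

Adiabatic: T₁V₁^(γ−1) = T₂V₂^(γ−1) ⇒ T₂ = T₁ (V₁/V₂)^(γ−1).
T₁ = 106 °C = 379.1 K.
T₂ = 379.1 × (14/0.565)^(0.3) = 993.2 K.

T₂ ≈ 993 K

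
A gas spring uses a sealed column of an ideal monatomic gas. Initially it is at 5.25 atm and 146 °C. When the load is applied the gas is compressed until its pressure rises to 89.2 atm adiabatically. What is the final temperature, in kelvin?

T₂ ≈ 1300 K

Adiabatic: T₂/T₁ = (P₂/P₁)^((γ−1)/γ).
For a monatomic ideal gas γ = 5/3, so (γ−1)/γ = 2/5.
T₁ = 146 °C = 419.1 K.
T₂ = 419.1 × (89.2/5.25)^(2/5) = 1302 K.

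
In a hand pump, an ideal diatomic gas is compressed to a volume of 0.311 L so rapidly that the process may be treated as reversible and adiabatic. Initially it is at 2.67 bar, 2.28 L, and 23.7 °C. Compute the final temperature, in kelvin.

T₂ ≈ 659 K

For a reversible adiabat TV^(γ−1) is constant, so T₂ = T₁ (V₁/V₂)^(γ−1).
γ = 7/5 for a diatomic ideal gas.
T₁ = 23.7 °C = 296.8 K.
T₂ = 296.8 × (2.28/0.311)^(2/5) = 658.6 K.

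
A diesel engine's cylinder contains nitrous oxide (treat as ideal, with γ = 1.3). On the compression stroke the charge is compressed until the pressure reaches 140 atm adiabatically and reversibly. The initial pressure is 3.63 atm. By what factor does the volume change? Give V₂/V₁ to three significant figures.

V₂/V₁ ≈ 0.0602

From PV^γ = const, V₂/V₁ = (P₁/P₂)^(1/γ).
V₂/V₁ = (3.63/140)^(0.769) = 0.06023.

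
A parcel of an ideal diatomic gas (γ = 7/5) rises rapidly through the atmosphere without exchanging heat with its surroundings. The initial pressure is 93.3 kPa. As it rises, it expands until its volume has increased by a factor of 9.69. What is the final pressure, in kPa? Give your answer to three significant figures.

Since PV^γ is constant along a reversible adiabat, P₂ = P₁ (V₁/V₂)^γ.
P₂ = 93.3 × (1/9.69)^(7/5) = 3.882 kPa.

P₂ ≈ 3.88 kPa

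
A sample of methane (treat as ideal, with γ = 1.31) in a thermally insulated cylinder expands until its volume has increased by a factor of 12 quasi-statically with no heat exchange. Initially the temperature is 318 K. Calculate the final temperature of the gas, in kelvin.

T₂ ≈ 147 K

For a reversible adiabat TV^(γ−1) is constant, so T₂ = T₁ (V₁/V₂)^(γ−1).
T₂ = 318 × (1/12)^(0.31) = 147.2 K.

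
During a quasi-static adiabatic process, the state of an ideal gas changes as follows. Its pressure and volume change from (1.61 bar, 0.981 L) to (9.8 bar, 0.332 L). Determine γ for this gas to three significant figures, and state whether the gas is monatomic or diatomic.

γ ≈ 1.67; monatomic

PV^γ = const ⇒ γ = ln(P₂/P₁) / ln(V₁/V₂).
γ = ln(9.8/1.61) / ln(0.981/0.332) = 1.667.
γ ≈ 1.67 is close to 5/3, so the gas is monatomic.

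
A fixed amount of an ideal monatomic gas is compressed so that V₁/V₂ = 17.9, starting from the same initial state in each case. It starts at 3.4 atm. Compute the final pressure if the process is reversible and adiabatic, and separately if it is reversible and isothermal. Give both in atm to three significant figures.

For a monatomic ideal gas γ = 5/3.
Isothermal: P₂ = P₁(V₁/V₂) = 3.4×17.9 = 60.86 atm.
Adiabatic: P₂ = P₁(V₁/V₂)^γ = 3.4×17.9^(5/3) = 416.5 atm.

adiabatic: 416 atm; isothermal: 60.9 atm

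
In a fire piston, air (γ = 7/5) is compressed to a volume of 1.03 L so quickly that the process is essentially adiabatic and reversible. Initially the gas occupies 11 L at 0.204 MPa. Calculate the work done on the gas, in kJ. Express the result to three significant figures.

W ≈ 8.86 kJ

P₂ = P₁(V₁/V₂)^γ = 0.204×(11/1.03)^(7/5) = 5.618 MPa.
For a reversible adiabat, W_by_gas = (P₁V₁ − P₂V₂)/(γ−1).
W_by = (204000×0.011 − 5.618×10^6×0.00103) / (2/5) = -8857 J.
W_on_gas = −W_by = 8857 J.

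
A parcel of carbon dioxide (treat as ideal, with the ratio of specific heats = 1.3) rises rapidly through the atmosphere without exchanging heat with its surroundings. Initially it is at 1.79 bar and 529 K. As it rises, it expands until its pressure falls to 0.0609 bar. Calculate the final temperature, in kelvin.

T₂ ≈ 242 K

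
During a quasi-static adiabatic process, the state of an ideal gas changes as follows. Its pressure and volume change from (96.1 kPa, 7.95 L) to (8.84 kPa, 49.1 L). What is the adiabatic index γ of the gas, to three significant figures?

PV^γ = const ⇒ γ = ln(P₂/P₁) / ln(V₁/V₂).
γ = ln(8.84/96.1) / ln(7.95/49.1) = 1.311.

γ ≈ 1.31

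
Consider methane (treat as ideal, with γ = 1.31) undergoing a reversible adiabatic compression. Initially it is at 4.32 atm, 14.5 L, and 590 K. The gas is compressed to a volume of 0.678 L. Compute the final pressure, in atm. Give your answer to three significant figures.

P₂ ≈ 239 atm

Adiabatic: P₁V₁^γ = P₂V₂^γ ⇒ P₂ = P₁ (V₁/V₂)^γ.
P₂ = 4.32 × (14.5/0.678)^(1.31) = 238.8 atm.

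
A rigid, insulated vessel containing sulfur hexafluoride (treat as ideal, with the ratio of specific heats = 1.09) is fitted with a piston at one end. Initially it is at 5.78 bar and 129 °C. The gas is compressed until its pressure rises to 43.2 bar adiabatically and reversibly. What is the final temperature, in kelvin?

Along an adiabat T P^((1−γ)/γ) is constant, so T₂ = T₁ (P₂/P₁)^((γ−1)/γ).
T₁ = 129 °C = 402.1 K.
T₂ = 402.1 × (43.2/5.78)^(0.0826) = 474.8 K.

T₂ ≈ 475 K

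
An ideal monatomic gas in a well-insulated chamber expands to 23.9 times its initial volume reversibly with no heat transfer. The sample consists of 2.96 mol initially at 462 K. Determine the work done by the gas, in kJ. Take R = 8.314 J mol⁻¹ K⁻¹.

W ≈ 15.0 kJ

For a reversible adiabat TV^(γ−1) is constant, so T₂ = T₁ (V₁/V₂)^(γ−1).
γ = 5/3 for a monatomic ideal gas, so γ−1 = 2/3.
T₂ = 462 × (1/23.9)^(2/3) = 55.68 K.
Q = 0, so ΔU = W_on_gas = nCᵥΔT with Cᵥ = R/(γ−1) = 12.47 J/(mol·K).
ΔU = 2.96 × 12.47 × (55.68 − 462) = -15000 J.
Work done by the gas = −ΔU = 15000 J.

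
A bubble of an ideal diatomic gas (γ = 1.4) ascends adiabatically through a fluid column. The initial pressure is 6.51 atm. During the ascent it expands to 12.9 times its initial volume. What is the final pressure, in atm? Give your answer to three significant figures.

Since PV^γ is constant along a reversible adiabat, P₂ = P₁ (V₁/V₂)^γ.
P₂ = 6.51 × (1/12.9)^(1.4) = 0.1814 atm.

P₂ ≈ 0.181 atm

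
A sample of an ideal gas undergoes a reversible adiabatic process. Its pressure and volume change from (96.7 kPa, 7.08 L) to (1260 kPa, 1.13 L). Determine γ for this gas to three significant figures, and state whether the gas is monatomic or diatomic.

γ ≈ 1.40; diatomic

PV^γ = const ⇒ γ = ln(P₂/P₁) / ln(V₁/V₂).
γ = ln(1260/96.7) / ln(7.08/1.13) = 1.399.
γ ≈ 1.40 is close to 7/5, so the gas is diatomic.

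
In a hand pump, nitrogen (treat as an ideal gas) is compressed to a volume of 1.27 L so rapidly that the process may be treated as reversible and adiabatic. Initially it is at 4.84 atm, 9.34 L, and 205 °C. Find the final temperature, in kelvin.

Adiabatic: T₁V₁^(γ−1) = T₂V₂^(γ−1) ⇒ T₂ = T₁ (V₁/V₂)^(γ−1).
γ = 7/5 for a diatomic ideal gas.
T₁ = 205 °C = 478.1 K.
T₂ = 478.1 × (9.34/1.27)^(2/5) = 1062 K.

T₂ ≈ 1060 K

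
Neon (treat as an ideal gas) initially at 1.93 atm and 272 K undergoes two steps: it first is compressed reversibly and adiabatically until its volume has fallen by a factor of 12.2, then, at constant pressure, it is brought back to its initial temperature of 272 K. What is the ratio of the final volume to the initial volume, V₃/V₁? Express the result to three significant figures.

V₃/V₁ ≈ 0.0155

For a monatomic ideal gas γ = 5/3.
Adiabatic step: V₂/V₁ = 0.08197; T₂ = T₁·12.2^(2/3) = 1441 K.
Isobaric step: V₃/V₂ = T₃/T₂ = 272/1441.
V₃/V₁ = (V₂/V₁)(V₃/V₂) = 0.08197 × (272/1441) = 0.01547.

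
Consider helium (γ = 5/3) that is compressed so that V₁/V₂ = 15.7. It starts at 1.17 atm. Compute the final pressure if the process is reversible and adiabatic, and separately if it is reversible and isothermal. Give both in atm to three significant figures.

adiabatic: 115 atm; isothermal: 18.4 atm

Isothermal: P₂ = P₁(V₁/V₂) = 1.17×15.7 = 18.37 atm.
Adiabatic: P₂ = P₁(V₁/V₂)^γ = 1.17×15.7^(5/3) = 115.2 atm.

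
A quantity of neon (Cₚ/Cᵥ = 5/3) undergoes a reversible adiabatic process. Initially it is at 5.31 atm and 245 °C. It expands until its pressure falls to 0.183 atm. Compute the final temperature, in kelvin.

T₂ ≈ 135 K

Adiabatic: T₂/T₁ = (P₂/P₁)^((γ−1)/γ).
T₁ = 245 °C = 518.1 K.
T₂ = 518.1 × (0.183/5.31)^(2/5) = 134.7 K.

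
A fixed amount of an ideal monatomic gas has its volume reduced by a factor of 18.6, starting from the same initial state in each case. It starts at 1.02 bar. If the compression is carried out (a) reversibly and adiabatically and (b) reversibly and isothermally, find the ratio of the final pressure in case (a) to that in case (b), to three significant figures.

P_adiabatic / P_isothermal ≈ 7.02

For a monatomic ideal gas γ = 5/3.
Isothermal: P_b = P₁(V₁/V₂) = 1.02×18.6.
Adiabatic: P_a = P₁(V₁/V₂)^γ = 1.02×18.6^(5/3).
P_a/P_b = (V₁/V₂)^(γ−1) = 18.6^(2/3) = 7.02.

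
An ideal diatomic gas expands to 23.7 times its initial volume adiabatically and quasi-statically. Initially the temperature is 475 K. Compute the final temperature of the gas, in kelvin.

Adiabatic: T₁V₁^(γ−1) = T₂V₂^(γ−1) ⇒ T₂ = T₁ (V₁/V₂)^(γ−1).
For a diatomic ideal gas γ = 7/5, so γ−1 = 2/5.
T₂ = 475 × (1/23.7)^(2/5) = 133.9 K.

T₂ ≈ 134 K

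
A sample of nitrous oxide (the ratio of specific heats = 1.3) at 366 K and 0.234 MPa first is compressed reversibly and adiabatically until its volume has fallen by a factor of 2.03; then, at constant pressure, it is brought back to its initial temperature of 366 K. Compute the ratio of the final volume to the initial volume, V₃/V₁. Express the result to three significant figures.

Adiabatic step: V₂/V₁ = 0.4926; T₂ = T₁·2.03^(0.3) = 452.6 K.
Isobaric step: V₃/V₂ = T₃/T₂ = 366/452.6.
V₃/V₁ = (V₂/V₁)(V₃/V₂) = 0.4926 × (366/452.6) = 0.3983.

V₃/V₁ ≈ 0.398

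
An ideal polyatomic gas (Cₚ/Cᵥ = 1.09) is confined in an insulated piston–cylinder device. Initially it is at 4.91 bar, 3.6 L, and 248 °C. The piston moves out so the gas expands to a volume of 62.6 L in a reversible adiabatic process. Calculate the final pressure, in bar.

P₂ ≈ 0.218 bar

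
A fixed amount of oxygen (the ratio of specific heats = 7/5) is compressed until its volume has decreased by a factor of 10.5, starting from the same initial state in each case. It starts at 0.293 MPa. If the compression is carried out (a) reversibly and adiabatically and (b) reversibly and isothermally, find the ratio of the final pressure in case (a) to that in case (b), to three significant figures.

Isothermal: P_b = P₁(V₁/V₂) = 0.293×10.5.
Adiabatic: P_a = P₁(V₁/V₂)^γ = 0.293×10.5^(7/5).
P_a/P_b = (V₁/V₂)^(γ−1) = 10.5^(2/5) = 2.561.

P_adiabatic / P_isothermal ≈ 2.56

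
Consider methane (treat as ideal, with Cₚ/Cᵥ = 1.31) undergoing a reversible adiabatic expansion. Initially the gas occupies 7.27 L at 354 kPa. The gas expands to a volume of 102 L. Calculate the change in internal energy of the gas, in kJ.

ΔU ≈ -4.64 kJ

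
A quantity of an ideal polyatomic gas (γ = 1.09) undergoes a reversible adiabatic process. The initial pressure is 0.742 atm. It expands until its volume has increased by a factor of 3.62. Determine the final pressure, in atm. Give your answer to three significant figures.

P₂ ≈ 0.183 atm

Since PV^γ is constant along a reversible adiabat, P₂ = P₁ (V₁/V₂)^γ.
P₂ = 0.742 × (1/3.62)^(1.09) = 0.1826 atm.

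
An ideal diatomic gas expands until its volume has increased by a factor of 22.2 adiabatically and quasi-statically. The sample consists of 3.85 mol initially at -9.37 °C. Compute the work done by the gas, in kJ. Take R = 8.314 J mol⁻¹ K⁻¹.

W ≈ 15.0 kJ

Adiabatic: T₁V₁^(γ−1) = T₂V₂^(γ−1) ⇒ T₂ = T₁ (V₁/V₂)^(γ−1).
γ = 7/5 for a diatomic ideal gas, so γ−1 = 2/5.
T₁ = -9.37 °C = 263.8 K.
T₂ = 263.8 × (1/22.2)^(2/5) = 76.33 K.
Q = 0, so ΔU = W_on_gas = nCᵥΔT with Cᵥ = R/(γ−1) = 20.79 J/(mol·K).
ΔU = 3.85 × 20.79 × (76.33 − 263.8) = -15000 J.
Work done by the gas = −ΔU = 15000 J.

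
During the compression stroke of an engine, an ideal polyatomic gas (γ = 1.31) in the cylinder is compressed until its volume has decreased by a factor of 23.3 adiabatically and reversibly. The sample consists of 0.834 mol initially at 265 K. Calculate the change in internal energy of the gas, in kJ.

ΔU ≈ 9.80 kJ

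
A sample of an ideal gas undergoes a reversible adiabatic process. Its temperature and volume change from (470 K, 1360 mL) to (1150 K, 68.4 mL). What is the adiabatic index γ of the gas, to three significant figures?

γ ≈ 1.30

TV^(γ−1) = const ⇒ γ − 1 = ln(T₂/T₁) / ln(V₁/V₂).
γ = 1 + ln(1150/470) / ln(1360/68.4) = 1.299.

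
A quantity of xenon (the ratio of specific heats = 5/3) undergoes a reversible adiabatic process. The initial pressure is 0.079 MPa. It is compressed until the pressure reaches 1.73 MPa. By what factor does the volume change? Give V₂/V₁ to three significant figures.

V₂/V₁ ≈ 0.157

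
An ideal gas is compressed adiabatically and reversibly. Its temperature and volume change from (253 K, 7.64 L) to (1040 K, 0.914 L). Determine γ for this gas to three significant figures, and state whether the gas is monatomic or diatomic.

γ ≈ 1.67; monatomic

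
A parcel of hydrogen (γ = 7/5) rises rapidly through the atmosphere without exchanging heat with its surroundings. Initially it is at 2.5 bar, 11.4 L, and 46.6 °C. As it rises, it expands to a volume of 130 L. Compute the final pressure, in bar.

P₂ ≈ 0.0828 bar

Since PV^γ is constant along a reversible adiabat, P₂ = P₁ (V₁/V₂)^γ.
P₂ = 2.5 × (11.4/130)^(7/5) = 0.08281 bar.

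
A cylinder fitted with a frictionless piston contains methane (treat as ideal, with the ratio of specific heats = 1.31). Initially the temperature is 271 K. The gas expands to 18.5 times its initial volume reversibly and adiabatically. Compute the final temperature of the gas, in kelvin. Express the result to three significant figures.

For a reversible adiabat TV^(γ−1) is constant, so T₂ = T₁ (V₁/V₂)^(γ−1).
T₂ = 271 × (1/18.5)^(0.31) = 109.7 K.

T₂ ≈ 110 K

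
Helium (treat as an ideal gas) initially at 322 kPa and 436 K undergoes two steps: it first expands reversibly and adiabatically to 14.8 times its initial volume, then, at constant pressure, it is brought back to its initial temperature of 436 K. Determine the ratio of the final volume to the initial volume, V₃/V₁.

V₃/V₁ ≈ 89.2

For a monatomic ideal gas γ = 5/3.
Adiabatic step: V₂/V₁ = 14.8; T₂ = T₁·(1/14.8)^(2/3) = 72.33 K.
Isobaric step: V₃/V₂ = T₃/T₂ = 436/72.33.
V₃/V₁ = (V₂/V₁)(V₃/V₂) = 14.8 × (436/72.33) = 89.21.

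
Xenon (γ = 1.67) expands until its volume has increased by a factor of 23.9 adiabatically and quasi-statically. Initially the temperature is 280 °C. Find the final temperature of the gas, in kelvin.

Adiabatic: T₁V₁^(γ−1) = T₂V₂^(γ−1) ⇒ T₂ = T₁ (V₁/V₂)^(γ−1).
T₁ = 280 °C = 553.1 K.
T₂ = 553.1 × (1/23.9)^(0.67) = 65.97 K.

T₂ ≈ 66.0 K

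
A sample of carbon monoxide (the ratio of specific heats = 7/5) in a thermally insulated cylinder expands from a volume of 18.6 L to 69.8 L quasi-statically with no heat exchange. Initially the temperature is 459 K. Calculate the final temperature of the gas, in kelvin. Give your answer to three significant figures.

T₂ ≈ 270 K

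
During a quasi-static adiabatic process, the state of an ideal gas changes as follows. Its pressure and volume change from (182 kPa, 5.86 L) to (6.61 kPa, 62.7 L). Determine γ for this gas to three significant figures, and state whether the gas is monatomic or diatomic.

γ ≈ 1.40; diatomic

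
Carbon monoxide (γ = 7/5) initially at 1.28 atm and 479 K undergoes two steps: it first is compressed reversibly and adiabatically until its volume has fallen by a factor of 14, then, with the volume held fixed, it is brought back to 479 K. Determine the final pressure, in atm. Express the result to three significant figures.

Adiabatic step (PV^γ = const): P₂ = 1.28×14^(7/5) = 51.5 atm; T₂ = 479×14^(2/5) = 1377 K.
Isochoric: P₃ = P₂(T₃/T₂) = 51.5 × (479/1377) = 17.92 atm.

P₃ ≈ 17.9 atm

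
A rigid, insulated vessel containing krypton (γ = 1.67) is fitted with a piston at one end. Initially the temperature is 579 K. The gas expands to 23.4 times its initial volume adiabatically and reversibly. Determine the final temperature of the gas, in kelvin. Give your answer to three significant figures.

T₂ ≈ 70.0 K

Adiabatic: T₁V₁^(γ−1) = T₂V₂^(γ−1) ⇒ T₂ = T₁ (V₁/V₂)^(γ−1).
T₂ = 579 × (1/23.4)^(0.67) = 70.03 K.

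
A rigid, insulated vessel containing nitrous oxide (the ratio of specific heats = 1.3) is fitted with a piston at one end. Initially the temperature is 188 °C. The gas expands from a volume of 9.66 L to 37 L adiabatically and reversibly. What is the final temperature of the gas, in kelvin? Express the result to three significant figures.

For a reversible adiabat TV^(γ−1) is constant, so T₂ = T₁ (V₁/V₂)^(γ−1).
T₁ = 188 °C = 461.1 K.
T₂ = 461.1 × (9.66/37)^(0.3) = 308.2 K.

T₂ ≈ 308 K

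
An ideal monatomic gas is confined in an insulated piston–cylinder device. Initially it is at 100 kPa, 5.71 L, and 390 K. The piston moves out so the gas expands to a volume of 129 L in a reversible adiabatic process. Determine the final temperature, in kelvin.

Adiabatic: T₁V₁^(γ−1) = T₂V₂^(γ−1) ⇒ T₂ = T₁ (V₁/V₂)^(γ−1).
γ = 5/3 for a monatomic ideal gas.
T₂ = 390 × (5.71/129)^(2/3) = 48.8 K.

T₂ ≈ 48.8 K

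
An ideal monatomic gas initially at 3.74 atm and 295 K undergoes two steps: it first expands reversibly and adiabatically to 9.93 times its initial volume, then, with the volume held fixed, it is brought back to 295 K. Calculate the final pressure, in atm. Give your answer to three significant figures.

For a monatomic ideal gas γ = 5/3.
Adiabatic step (PV^γ = const): P₂ = 3.74×(1/9.93)^(5/3) = 0.08152 atm; T₂ = 295×(1/9.93)^(2/3) = 63.85 K.
Isochoric: P₃ = P₂(T₃/T₂) = 0.08152 × (295/63.85) = 0.3766 atm.

P₃ ≈ 0.377 atm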